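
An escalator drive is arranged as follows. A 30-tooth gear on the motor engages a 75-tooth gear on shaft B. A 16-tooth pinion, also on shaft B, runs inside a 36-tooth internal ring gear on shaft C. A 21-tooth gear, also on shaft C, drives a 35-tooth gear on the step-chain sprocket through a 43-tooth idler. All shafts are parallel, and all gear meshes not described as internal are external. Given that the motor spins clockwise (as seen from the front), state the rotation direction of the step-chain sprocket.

anticlockwise

the motor → shaft B: external mesh, 1 reversal → CCW.
shaft B → shaft C: internal mesh, same direction → CCW.
shaft C → the step-chain sprocket: driver → idler → driven is 2 external meshes, 2 reversals → CCW.
3 reversals in total — an odd number — so the step-chain sprocket turns opposite to the motor.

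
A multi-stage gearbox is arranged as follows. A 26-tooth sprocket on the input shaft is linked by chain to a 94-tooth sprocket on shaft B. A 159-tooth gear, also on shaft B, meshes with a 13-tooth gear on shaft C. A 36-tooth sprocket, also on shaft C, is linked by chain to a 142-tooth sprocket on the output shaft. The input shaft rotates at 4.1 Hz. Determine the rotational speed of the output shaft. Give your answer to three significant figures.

3.52 Hz

the input shaft → shaft B (chain, 94/26): 4.1 ÷ 3.6154 = 1.134 Hz
shaft B → shaft C (gear mesh, 13/159): 1.134 ÷ 0.081761 = 13.87 Hz
shaft C → the output shaft (chain, 142/36): 13.87 ÷ 3.9444 = 3.5164 Hz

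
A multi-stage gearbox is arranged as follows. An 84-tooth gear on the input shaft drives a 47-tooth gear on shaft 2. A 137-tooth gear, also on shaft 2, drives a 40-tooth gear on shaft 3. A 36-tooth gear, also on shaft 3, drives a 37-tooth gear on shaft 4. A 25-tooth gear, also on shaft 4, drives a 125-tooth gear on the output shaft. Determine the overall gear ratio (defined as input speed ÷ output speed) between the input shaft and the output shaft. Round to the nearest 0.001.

Each stage contributes driven/driver: gear mesh 47/84 = 0.55952, gear mesh 40/137 = 0.29197, gear mesh 37/36 = 1.0278, gear mesh 125/25 = 5.
Overall: 0.55952 × 0.29197 × 1.0278 × 5 = 0.83951.

0.840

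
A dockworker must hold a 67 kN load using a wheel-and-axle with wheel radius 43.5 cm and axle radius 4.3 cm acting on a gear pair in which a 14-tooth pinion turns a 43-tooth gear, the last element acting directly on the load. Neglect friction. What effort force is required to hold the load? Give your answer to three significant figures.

Wheel-and-axle MA = R/r = 43.5/4.3 = 10.116.
Gear pair MA = 43/14 = 3.0714.
Combined ideal MA = 10.116 × 3.0714 = 31.071.
Effort = load / MA = 67 / 31.071 = 2.1563 kN.

2.16 kN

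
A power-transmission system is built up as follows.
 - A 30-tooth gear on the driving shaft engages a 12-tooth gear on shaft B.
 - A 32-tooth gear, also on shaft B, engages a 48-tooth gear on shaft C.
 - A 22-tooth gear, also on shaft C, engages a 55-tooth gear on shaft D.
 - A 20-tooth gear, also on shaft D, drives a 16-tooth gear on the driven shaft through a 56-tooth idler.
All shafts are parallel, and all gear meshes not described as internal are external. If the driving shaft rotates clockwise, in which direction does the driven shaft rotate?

counterclockwise

the driving shaft → shaft B: external mesh, 1 reversal → CCW.
shaft B → shaft C: external mesh, 1 reversal → CW.
shaft C → shaft D: external mesh, 1 reversal → CCW.
shaft D → the driven shaft: driver → idler → driven is 2 external meshes, 2 reversals → CCW.
5 reversals in total — an odd number — so the driven shaft turns opposite to the driving shaft.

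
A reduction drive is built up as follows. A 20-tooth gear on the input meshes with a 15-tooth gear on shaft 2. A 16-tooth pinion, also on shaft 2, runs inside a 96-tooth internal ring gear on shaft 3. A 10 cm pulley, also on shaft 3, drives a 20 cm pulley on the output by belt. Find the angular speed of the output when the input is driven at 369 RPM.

Gear mesh: ratio = 15/20 = 0.75, so shaft 2 turns at 369 / 0.75 = 492 RPM.
Internal gear: ratio = 96/16 = 6, so shaft 3 turns at 492 / 6 = 82 RPM.
Belt: ratio = 20/10 = 2, so the output turns at 82 / 2 = 41 RPM.

41 RPM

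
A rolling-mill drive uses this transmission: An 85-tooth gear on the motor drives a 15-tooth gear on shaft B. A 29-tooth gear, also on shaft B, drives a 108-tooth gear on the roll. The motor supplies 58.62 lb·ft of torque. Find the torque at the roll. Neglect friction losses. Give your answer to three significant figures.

After the gear mesh (15/85): 58.62 × 0.17647 = 10.345 lb·ft
After the gear mesh (108/29): 10.345 × 3.7241 = 38.525 lb·ft

38.5 lb·ft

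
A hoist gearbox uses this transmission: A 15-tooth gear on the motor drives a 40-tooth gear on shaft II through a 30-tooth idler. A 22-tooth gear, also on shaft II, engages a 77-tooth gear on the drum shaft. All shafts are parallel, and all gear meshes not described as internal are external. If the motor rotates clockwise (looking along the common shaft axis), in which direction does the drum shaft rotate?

the motor → shaft II: driver → idler → driven is 2 external meshes, 2 reversals → CW.
shaft II → the drum shaft: external mesh, 1 reversal → CCW.
3 reversals in total — an odd number — so the drum shaft turns opposite to the motor.

counterclockwise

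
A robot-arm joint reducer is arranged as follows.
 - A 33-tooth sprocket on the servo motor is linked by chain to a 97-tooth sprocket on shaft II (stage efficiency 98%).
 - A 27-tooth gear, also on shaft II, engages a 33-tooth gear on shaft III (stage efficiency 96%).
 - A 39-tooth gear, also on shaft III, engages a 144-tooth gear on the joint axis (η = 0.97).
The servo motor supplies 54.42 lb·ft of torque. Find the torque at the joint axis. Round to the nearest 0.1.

chain 97/33 = 2.9394 → τ = 54.42·2.9394·0.98 = 156.76 lb·ft
gear mesh 33/27 = 1.2222 → τ = 156.76·1.2222·0.96 = 183.93 lb·ft
gear mesh 144/39 = 3.6923 → τ = 183.93·3.6923·0.97 = 658.77 lb·ft

658.8 lb·ft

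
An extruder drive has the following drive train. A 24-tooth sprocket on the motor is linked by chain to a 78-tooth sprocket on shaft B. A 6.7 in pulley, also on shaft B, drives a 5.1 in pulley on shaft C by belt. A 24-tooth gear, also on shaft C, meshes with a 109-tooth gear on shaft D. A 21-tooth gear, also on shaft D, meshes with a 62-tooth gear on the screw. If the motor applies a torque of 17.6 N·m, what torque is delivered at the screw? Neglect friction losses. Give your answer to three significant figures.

After the chain (78/24): 17.6 × 3.25 = 57.2 N·m
After the belt (5.1/6.7): 57.2 × 0.76119 = 43.54 N·m
After the gear mesh (109/24): 43.54 × 4.5417 = 197.75 N·m
After the gear mesh (62/21): 197.75 × 2.9524 = 583.82 N·m

584 N·m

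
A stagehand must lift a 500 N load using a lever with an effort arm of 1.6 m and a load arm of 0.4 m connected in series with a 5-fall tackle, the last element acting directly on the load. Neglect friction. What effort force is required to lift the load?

Lever MA = effort arm / load arm = 1.6/0.4 = 4.
Block-and-tackle MA = number of supporting rope parts = 5.
Combined ideal MA = 4 × 5 = 20.
Effort = load / MA = 500 / 20 = 25 N.

25 N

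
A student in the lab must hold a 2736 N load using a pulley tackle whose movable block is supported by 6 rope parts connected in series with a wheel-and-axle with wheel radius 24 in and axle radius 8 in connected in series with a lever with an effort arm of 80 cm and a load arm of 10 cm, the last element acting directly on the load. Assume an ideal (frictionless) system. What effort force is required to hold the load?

19 N

Block-and-tackle MA = number of supporting rope parts = 6.
Wheel-and-axle MA = R/r = 24/8 = 3.
Lever MA = effort arm / load arm = 80/10 = 8.
Combined ideal MA = 6 × 3 × 8 = 144.
Effort = load / MA = 2736 / 144 = 19 N.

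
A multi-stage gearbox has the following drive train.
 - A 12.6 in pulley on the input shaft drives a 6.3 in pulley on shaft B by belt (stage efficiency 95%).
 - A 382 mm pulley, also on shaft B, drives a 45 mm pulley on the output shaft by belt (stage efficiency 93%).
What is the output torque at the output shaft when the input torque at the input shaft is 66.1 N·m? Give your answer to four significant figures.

belt 6.3/12.6 = 0.5 → τ = 66.1·0.5·0.95 = 31.397 N·m
belt 45/382 = 0.1178 → τ = 31.397·0.1178·0.93 = 3.4398 N·m

3.440 N·m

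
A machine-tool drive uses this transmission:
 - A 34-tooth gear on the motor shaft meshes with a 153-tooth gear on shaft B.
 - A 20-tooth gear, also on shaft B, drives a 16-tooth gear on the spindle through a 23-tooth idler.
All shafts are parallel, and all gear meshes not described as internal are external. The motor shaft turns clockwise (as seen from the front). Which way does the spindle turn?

counterclockwise

the motor shaft → shaft B: external mesh, 1 reversal → CCW.
shaft B → the spindle: driver → idler → driven is 2 external meshes, 2 reversals → CCW.
3 reversals in total — an odd number — so the spindle turns opposite to the motor shaft.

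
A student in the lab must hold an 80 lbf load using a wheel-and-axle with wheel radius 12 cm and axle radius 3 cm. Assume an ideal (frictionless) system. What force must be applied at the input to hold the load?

20 lbf

Wheel-and-axle MA = R/r = 12/3 = 4.
Effort = load / MA = 80 / 4 = 20 lbf.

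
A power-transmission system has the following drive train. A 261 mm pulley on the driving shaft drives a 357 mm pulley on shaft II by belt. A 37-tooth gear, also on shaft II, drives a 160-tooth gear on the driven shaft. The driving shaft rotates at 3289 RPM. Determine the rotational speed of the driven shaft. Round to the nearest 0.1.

556.1 RPM

Belt: ratio = 357/261 = 1.3678, so shaft II turns at 3289 / 1.3678 = 2404.6 RPM.
Gear mesh: ratio = 160/37 = 4.3243, so the driven shaft turns at 2404.6 / 4.3243 = 556.06 RPM.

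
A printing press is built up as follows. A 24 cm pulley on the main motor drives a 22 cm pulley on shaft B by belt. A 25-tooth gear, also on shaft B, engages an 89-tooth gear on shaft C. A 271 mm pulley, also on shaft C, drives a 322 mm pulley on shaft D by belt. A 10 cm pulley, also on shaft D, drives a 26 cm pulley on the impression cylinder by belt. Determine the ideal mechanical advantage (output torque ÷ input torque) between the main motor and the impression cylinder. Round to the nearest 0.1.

10.1

Each stage contributes driven/driver: belt 22/24 = 0.91667, gear mesh 89/25 = 3.56, belt 322/271 = 1.1882, belt 26/10 = 2.6.
Overall: 0.91667 × 3.56 × 1.1882 × 2.6 = 10.081.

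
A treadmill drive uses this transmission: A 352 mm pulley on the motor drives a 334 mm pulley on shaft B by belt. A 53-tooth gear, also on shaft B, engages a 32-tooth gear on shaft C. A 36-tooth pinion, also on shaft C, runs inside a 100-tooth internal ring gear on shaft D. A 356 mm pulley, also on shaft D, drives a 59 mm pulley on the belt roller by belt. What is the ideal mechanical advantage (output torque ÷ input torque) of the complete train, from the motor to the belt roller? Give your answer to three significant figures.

0.264

Each stage contributes driven/driver: belt 334/352 = 0.94886, gear mesh 32/53 = 0.60377, internal gear 100/36 = 2.7778, belt 59/356 = 0.16573.
Overall: 0.94886 × 0.60377 × 2.7778 × 0.16573 = 0.26374.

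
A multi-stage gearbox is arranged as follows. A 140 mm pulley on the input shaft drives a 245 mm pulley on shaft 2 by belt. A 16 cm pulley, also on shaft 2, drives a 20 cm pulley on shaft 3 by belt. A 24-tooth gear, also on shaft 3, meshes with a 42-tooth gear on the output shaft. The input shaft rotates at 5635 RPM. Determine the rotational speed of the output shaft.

1472 RPM

belt 245/140 = 1.75 → 5635/1.75 = 3220 RPM
belt 20/16 = 1.25 → 3220/1.25 = 2576 RPM
gear mesh 42/24 = 1.75 → 2576/1.75 = 1472 RPM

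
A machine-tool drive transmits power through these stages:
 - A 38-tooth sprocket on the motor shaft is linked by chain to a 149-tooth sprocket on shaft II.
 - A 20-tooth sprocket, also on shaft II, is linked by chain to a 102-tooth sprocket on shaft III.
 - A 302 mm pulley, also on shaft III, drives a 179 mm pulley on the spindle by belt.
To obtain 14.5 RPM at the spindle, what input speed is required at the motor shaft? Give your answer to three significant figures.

172 RPM

Overall ratio R = 3.9211 × 5.1 × 0.59272 = 11.853.
Required input speed = output speed × R = 14.5 × 11.853 = 171.86 RPM.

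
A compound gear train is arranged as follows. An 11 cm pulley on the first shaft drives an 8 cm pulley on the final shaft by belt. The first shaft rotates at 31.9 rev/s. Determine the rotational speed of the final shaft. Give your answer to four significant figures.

43.86 rev/s

Belt: ratio = 8/11 = 0.72727, so the final shaft turns at 31.9 / 0.72727 = 43.862 rev/s.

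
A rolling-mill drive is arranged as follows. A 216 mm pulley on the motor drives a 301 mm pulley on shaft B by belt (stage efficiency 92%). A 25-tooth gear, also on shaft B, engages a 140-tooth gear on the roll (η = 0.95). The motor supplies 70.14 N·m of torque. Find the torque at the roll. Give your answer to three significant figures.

Belt: ratio = 301/216 = 1.3935; torque at shaft B = 70.14 × 1.3935 × 0.92 = 89.922 N·m.
Gear mesh: ratio = 140/25 = 5.6; torque at the roll = 89.922 × 5.6 × 0.95 = 478.39 N·m.

478 N·m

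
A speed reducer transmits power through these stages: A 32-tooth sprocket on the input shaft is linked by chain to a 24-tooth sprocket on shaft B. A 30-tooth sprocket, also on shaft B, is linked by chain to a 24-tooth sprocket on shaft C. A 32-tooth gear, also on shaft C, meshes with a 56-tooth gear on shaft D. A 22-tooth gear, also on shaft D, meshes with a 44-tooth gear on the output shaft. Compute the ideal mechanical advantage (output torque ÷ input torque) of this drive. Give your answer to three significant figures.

2.10

Each stage contributes driven/driver: chain 24/32 = 0.75, chain 24/30 = 0.8, gear mesh 56/32 = 1.75, gear mesh 44/22 = 2.
Overall: 0.75 × 0.8 × 1.75 × 2 = 2.1.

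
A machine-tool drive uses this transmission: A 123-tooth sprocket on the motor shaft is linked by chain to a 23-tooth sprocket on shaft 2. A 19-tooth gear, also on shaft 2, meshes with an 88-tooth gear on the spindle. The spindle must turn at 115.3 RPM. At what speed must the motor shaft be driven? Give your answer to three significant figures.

99.9 RPM

Overall ratio R = 0.18699 × 4.6316 = 0.86607.
Required input speed = output speed × R = 115.3 × 0.86607 = 99.858 RPM.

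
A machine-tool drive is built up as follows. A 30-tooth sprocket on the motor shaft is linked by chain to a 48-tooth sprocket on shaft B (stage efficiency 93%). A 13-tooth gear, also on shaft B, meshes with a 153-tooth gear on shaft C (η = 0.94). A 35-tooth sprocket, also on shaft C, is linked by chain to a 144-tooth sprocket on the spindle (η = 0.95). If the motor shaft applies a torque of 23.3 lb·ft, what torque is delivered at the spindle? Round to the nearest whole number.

chain 48/30 = 1.6 → τ = 23.3·1.6·0.93 = 34.67 lb·ft
gear mesh 153/13 = 11.769 → τ = 34.67·11.769·0.94 = 383.56 lb·ft
chain 144/35 = 4.1143 → τ = 383.56·4.1143·0.95 = 1499.2 lb·ft

1499 lb·ft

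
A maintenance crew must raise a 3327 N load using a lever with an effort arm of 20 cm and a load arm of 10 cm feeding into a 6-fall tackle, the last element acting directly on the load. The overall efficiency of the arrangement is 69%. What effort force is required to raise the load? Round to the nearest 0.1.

Lever MA = effort arm / load arm = 20/10 = 2.
Block-and-tackle MA = number of supporting rope parts = 6.
Combined ideal MA = 2 × 6 = 12.
Actual MA = 12 × 0.69 = 8.28.
Effort = load / actual MA = 3327 / 8.28 = 401.81 N.

401.8 N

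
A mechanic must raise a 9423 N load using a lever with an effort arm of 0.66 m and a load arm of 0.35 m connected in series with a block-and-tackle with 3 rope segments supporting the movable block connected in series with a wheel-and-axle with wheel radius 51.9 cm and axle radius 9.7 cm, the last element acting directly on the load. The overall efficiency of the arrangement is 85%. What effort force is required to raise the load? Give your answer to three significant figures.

366 N

Lever MA = effort arm / load arm = 0.66/0.35 = 1.8857.
Block-and-tackle MA = number of supporting rope parts = 3.
Wheel-and-axle MA = R/r = 51.9/9.7 = 5.3505.
Combined ideal MA = 1.8857 × 3 × 5.3505 = 30.269.
Actual MA = 30.269 × 0.85 = 25.728.
Effort = load / actual MA = 9423 / 25.728 = 366.25 N.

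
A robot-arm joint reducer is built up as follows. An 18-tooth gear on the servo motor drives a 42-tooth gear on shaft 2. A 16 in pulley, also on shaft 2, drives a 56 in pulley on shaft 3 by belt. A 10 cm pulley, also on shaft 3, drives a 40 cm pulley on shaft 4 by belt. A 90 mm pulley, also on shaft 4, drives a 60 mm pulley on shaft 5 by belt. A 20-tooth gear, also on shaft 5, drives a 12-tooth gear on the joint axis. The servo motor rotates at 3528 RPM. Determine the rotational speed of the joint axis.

270 RPM

the servo motor → shaft 2 (gear mesh, 42/18): 3528 ÷ 2.3333 = 1512 RPM
shaft 2 → shaft 3 (belt, 56/16): 1512 ÷ 3.5 = 432 RPM
shaft 3 → shaft 4 (belt, 40/10): 432 ÷ 4 = 108 RPM
shaft 4 → shaft 5 (belt, 60/90): 108 ÷ 0.66667 = 162 RPM
shaft 5 → the joint axis (gear mesh, 12/20): 162 ÷ 0.6 = 270 RPM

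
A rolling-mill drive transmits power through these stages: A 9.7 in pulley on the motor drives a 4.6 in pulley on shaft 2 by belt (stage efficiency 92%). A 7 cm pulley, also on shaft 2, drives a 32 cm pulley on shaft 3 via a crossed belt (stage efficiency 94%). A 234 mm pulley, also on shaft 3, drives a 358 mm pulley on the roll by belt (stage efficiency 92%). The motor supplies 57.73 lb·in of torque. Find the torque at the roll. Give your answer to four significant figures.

152.3 lb·in

belt 4.6/9.7 = 0.47423 → τ = 57.73·0.47423·0.92 = 25.187 lb·in
belt 32/7 = 4.5714 → τ = 25.187·4.5714·0.94 = 108.23 lb·in
belt 358/234 = 1.5299 → τ = 108.23·1.5299·0.92 = 152.34 lb·in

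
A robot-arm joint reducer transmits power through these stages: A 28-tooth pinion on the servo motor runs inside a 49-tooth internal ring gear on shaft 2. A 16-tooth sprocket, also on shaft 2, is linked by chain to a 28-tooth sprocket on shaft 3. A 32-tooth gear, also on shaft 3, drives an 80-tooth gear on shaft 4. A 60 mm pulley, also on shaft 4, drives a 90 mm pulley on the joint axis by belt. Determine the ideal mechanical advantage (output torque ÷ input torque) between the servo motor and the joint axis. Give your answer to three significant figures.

Each stage contributes driven/driver: internal gear 49/28 = 1.75, chain 28/16 = 1.75, gear mesh 80/32 = 2.5, belt 90/60 = 1.5.
Overall: 1.75 × 1.75 × 2.5 × 1.5 = 11.484.

11.5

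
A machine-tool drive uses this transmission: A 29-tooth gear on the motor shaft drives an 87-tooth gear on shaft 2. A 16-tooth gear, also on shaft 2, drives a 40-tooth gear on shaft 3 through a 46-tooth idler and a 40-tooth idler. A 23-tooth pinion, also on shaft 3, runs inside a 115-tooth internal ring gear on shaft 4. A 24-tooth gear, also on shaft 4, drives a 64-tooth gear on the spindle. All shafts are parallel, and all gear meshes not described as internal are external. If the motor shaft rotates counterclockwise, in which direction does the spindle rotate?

clockwise

the motor shaft → shaft 2: external mesh, 1 reversal → CW.
shaft 2 → shaft 3: driver → idler → idler → driven is 3 external meshes, 3 reversals → CCW.
shaft 3 → shaft 4: internal mesh, same direction → CCW.
shaft 4 → the spindle: external mesh, 1 reversal → CW.
5 reversals in total — an odd number — so the spindle turns opposite to the motor shaft.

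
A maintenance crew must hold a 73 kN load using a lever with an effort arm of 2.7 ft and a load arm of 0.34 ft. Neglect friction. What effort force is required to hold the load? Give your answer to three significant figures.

Lever MA = effort arm / load arm = 2.7/0.34 = 7.9412.
Effort = load / MA = 73 / 7.9412 = 9.1926 kN.

9.19 kN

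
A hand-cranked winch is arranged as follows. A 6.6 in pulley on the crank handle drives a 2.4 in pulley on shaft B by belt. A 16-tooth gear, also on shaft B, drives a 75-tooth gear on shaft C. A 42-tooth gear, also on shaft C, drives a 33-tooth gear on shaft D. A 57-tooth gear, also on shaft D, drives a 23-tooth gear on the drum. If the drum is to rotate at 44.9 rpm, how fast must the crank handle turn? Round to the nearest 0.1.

Overall ratio R = 0.36364 × 4.6875 × 0.78571 × 0.40351 = 0.54041.
Required input speed = output speed × R = 44.9 × 0.54041 = 24.265 rpm.

24.3 rpm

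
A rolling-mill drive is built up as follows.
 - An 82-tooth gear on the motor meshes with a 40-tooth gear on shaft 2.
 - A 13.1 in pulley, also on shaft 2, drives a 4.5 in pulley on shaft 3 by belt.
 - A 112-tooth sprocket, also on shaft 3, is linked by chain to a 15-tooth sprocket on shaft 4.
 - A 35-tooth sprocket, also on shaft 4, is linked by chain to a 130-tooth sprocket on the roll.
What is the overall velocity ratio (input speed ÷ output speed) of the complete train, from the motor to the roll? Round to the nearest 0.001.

Each stage contributes driven/driver: gear mesh 40/82 = 0.4878, belt 4.5/13.1 = 0.34351, chain 15/112 = 0.13393, chain 130/35 = 3.7143.
Overall: 0.4878 × 0.34351 × 0.13393 × 3.7143 = 0.083356.

0.083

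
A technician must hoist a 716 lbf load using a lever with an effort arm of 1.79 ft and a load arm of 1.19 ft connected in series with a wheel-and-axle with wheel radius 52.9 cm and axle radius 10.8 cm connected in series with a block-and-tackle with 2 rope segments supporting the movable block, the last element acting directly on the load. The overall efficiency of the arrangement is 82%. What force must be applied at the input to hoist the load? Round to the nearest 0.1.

59.3 lbf

Lever MA = effort arm / load arm = 1.79/1.19 = 1.5042.
Wheel-and-axle MA = R/r = 52.9/10.8 = 4.8981.
Block-and-tackle MA = number of supporting rope parts = 2.
Combined ideal MA = 1.5042 × 4.8981 × 2 = 14.736.
Actual MA = 14.736 × 0.82 = 12.083.
Effort = load / actual MA = 716 / 12.083 = 59.256 lbf.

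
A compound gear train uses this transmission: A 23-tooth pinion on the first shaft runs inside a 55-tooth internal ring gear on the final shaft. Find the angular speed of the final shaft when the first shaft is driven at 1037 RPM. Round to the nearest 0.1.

the first shaft → the final shaft (internal gear, 55/23): 1037 ÷ 2.3913 = 433.65 RPM

433.7 RPM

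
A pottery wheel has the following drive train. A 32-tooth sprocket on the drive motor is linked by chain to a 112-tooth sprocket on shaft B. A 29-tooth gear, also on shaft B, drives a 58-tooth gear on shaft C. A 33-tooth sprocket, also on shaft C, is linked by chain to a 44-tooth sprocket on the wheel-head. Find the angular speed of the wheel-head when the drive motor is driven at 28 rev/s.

3 rev/s

Chain: ratio = 112/32 = 3.5, so shaft B turns at 28 / 3.5 = 8 rev/s.
Gear mesh: ratio = 58/29 = 2, so shaft C turns at 8 / 2 = 4 rev/s.
Chain: ratio = 44/33 = 1.3333, so the wheel-head turns at 4 / 1.3333 = 3 rev/s.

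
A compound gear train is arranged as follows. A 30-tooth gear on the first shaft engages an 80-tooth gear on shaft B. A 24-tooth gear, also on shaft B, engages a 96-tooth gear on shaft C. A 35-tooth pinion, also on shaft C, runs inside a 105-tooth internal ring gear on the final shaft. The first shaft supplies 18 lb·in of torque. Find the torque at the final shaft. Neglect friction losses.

After the gear mesh (80/30): 18 × 2.6667 = 48 lb·in
After the gear mesh (96/24): 48 × 4 = 192 lb·in
After the internal gear (105/35): 192 × 3 = 576 lb·in

576 lb·in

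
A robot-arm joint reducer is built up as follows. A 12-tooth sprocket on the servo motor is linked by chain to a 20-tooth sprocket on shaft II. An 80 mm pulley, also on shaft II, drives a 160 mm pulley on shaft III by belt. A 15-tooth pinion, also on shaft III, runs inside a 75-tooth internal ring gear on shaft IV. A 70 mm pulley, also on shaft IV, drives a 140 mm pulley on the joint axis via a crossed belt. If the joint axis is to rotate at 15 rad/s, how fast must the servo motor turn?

500 rad/s

Overall ratio R = 1.6667 × 2 × 5 × 2 = 33.333.
Required input speed = output speed × R = 15 × 33.333 = 500 rad/s.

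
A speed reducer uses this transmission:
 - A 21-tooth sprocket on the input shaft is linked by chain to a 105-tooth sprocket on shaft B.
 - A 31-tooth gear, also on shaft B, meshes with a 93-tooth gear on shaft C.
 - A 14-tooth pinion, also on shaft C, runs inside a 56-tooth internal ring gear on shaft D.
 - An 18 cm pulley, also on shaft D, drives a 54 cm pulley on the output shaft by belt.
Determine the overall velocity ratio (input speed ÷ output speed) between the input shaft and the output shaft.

180

Each stage contributes driven/driver: chain 105/21 = 5, gear mesh 93/31 = 3, internal gear 56/14 = 4, belt 54/18 = 3.
Overall: 5 × 3 × 4 × 3 = 180.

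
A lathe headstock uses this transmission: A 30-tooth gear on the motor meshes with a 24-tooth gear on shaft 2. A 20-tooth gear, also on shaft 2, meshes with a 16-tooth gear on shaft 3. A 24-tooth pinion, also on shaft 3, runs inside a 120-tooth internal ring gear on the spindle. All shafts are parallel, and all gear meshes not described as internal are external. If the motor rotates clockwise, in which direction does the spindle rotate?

the motor → shaft 2: external mesh, 1 reversal → CCW.
shaft 2 → shaft 3: external mesh, 1 reversal → CW.
shaft 3 → the spindle: internal mesh, same direction → CW.
2 reversals in total — an even number — so the spindle turns the same way as the motor.

clockwise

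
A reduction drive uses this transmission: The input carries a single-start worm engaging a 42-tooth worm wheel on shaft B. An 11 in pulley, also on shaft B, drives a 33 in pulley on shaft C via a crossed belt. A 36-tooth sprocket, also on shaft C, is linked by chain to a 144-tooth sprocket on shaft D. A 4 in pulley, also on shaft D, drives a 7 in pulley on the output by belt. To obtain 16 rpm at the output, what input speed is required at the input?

14112 rpm

Overall ratio R = 42 × 3 × 4 × 1.75 = 882.
Required input speed = output speed × R = 16 × 882 = 14112 rpm.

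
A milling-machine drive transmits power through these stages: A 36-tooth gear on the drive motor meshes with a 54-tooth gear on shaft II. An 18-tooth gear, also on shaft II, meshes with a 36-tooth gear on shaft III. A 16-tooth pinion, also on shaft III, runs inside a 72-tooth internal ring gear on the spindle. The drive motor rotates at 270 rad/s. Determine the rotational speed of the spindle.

20 rad/s

Gear mesh: ratio = 54/36 = 1.5, so shaft II turns at 270 / 1.5 = 180 rad/s.
Gear mesh: ratio = 36/18 = 2, so shaft III turns at 180 / 2 = 90 rad/s.
Internal gear: ratio = 72/16 = 4.5, so the spindle turns at 90 / 4.5 = 20 rad/s.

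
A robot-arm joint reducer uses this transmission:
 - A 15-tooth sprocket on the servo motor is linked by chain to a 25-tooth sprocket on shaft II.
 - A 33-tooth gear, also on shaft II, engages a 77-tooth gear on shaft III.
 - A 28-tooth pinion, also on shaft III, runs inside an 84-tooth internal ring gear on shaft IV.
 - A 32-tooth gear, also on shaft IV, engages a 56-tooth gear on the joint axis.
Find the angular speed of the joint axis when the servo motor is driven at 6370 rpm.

312 rpm

chain 25/15 = 1.6667 → 6370/1.6667 = 3822 rpm
gear mesh 77/33 = 2.3333 → 3822/2.3333 = 1638 rpm
internal gear 84/28 = 3 → 1638/3 = 546 rpm
gear mesh 56/32 = 1.75 → 546/1.75 = 312 rpm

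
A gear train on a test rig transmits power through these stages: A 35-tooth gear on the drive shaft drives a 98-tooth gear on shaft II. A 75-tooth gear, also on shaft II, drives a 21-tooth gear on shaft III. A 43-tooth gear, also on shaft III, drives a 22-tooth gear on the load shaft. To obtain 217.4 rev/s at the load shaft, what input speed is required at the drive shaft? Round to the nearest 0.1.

Overall ratio R = 2.8 × 0.28 × 0.51163 = 0.40112.
Required input speed = output speed × R = 217.4 × 0.40112 = 87.203 rev/s.

87.2 rev/s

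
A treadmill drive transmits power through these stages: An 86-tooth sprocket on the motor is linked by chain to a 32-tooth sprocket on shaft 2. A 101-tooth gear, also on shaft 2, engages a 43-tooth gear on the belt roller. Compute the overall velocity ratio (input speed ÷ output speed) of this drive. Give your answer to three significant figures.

Each stage contributes driven/driver: chain 32/86 = 0.37209, gear mesh 43/101 = 0.42574.
Overall: 0.37209 × 0.42574 = 0.15842.

0.158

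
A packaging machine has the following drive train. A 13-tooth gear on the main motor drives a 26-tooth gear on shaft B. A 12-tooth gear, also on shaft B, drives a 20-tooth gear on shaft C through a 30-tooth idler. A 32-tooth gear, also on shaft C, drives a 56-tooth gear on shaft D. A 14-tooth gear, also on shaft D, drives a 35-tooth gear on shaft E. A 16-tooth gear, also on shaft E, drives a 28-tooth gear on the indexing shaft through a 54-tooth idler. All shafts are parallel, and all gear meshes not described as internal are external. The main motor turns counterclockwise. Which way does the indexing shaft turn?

clockwise

the main motor → shaft B: external mesh, 1 reversal → CW.
shaft B → shaft C: driver → idler → driven is 2 external meshes, 2 reversals → CW.
shaft C → shaft D: external mesh, 1 reversal → CCW.
shaft D → shaft E: external mesh, 1 reversal → CW.
shaft E → the indexing shaft: driver → idler → driven is 2 external meshes, 2 reversals → CW.
7 reversals in total — an odd number — so the indexing shaft turns opposite to the main motor.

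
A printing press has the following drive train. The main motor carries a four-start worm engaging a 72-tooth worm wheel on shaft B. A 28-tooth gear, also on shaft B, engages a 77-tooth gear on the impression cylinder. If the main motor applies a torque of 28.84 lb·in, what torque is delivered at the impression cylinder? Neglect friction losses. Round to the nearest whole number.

1428 lb·in

Worm: ratio = 72/4 = 18; torque at shaft B = 28.84 × 18 = 519.12 lb·in.
Gear mesh: ratio = 77/28 = 2.75; torque at the impression cylinder = 519.12 × 2.75 = 1427.6 lb·in.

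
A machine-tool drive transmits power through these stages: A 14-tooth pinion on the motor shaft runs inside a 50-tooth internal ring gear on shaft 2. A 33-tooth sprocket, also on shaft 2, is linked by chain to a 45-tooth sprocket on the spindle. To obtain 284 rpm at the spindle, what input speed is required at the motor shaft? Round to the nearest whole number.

1383 rpm

Overall ratio R = 3.5714 × 1.3636 = 4.8701.
Required input speed = output speed × R = 284 × 4.8701 = 1383.1 rpm.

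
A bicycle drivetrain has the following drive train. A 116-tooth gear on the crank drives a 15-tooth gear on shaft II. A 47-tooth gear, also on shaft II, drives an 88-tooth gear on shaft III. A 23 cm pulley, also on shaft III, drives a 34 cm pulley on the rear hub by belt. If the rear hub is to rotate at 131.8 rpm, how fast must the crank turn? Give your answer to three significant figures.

Overall ratio R = 0.12931 × 1.8723 × 1.4783 = 0.35791.
Required input speed = output speed × R = 131.8 × 0.35791 = 47.172 rpm.

47.2 rpm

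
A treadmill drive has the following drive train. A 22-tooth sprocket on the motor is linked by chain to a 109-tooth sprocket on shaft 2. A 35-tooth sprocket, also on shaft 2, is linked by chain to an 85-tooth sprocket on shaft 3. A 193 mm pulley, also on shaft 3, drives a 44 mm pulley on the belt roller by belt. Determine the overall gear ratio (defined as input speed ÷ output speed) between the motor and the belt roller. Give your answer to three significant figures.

2.74

Each stage contributes driven/driver: chain 109/22 = 4.9545, chain 85/35 = 2.4286, belt 44/193 = 0.22798.
Overall: 4.9545 × 2.4286 × 0.22798 = 2.7432.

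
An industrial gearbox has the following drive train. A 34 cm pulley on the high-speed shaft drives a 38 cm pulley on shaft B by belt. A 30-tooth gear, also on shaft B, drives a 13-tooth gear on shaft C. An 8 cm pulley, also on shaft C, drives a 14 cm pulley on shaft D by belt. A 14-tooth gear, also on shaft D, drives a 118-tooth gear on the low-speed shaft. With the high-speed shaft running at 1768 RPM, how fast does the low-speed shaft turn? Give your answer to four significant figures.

the high-speed shaft → shaft B (belt, 38/34): 1768 ÷ 1.1176 = 1581.9 RPM
shaft B → shaft C (gear mesh, 13/30): 1581.9 ÷ 0.43333 = 3650.5 RPM
shaft C → shaft D (belt, 14/8): 3650.5 ÷ 1.75 = 2086 RPM
shaft D → the low-speed shaft (gear mesh, 118/14): 2086 ÷ 8.4286 = 247.49 RPM

247.5 RPM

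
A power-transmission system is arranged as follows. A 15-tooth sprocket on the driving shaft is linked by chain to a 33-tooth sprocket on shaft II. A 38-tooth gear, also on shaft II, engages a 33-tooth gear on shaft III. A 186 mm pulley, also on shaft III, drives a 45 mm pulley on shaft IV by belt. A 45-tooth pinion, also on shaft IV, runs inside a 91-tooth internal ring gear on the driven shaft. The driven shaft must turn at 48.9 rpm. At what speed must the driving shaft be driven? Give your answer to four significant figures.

45.71 rpm

Overall ratio R = 2.2 × 0.86842 × 0.24194 × 2.0222 = 0.93472.
Required input speed = output speed × R = 48.9 × 0.93472 = 45.708 rpm.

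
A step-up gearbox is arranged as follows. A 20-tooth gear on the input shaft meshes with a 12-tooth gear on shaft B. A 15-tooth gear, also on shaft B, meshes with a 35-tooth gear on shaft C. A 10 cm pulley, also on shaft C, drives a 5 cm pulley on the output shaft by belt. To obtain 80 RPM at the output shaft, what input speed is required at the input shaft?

56 RPM

Overall ratio R = 0.6 × 2.3333 × 0.5 = 0.7.
Required input speed = output speed × R = 80 × 0.7 = 56 RPM.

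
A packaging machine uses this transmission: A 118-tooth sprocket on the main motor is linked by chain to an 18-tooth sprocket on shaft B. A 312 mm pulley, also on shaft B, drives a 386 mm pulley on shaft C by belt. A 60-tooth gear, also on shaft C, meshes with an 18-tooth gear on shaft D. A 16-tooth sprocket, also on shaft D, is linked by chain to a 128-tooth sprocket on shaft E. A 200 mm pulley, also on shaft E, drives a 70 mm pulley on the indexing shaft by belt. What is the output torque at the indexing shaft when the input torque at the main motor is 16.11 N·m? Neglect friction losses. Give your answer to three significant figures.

chain 18/118 = 0.15254 → τ = 16.11·0.15254 = 2.4575 N·m
belt 386/312 = 1.2372 → τ = 2.4575·1.2372 = 3.0403 N·m
gear mesh 18/60 = 0.3 → τ = 3.0403·0.3 = 0.91209 N·m
chain 128/16 = 8 → τ = 0.91209·8 = 7.2968 N·m
belt 70/200 = 0.35 → τ = 7.2968·0.35 = 2.5539 N·m

2.55 N·m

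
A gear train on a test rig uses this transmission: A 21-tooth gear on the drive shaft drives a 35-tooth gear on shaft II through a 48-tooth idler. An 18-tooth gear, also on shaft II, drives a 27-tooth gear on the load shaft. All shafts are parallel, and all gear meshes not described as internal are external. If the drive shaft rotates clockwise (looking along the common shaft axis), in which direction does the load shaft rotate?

the drive shaft → shaft II: driver → idler → driven is 2 external meshes, 2 reversals → CW.
shaft II → the load shaft: external mesh, 1 reversal → CCW.
3 reversals in total — an odd number — so the load shaft turns opposite to the drive shaft.

counterclockwise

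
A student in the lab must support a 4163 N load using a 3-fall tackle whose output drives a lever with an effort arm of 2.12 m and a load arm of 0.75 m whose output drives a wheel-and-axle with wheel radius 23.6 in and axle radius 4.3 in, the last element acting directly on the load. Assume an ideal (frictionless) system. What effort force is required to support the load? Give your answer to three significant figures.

89.4 N

Block-and-tackle MA = number of supporting rope parts = 3.
Lever MA = effort arm / load arm = 2.12/0.75 = 2.8267.
Wheel-and-axle MA = R/r = 23.6/4.3 = 5.4884.
Combined ideal MA = 3 × 2.8267 × 5.4884 = 46.541.
Effort = load / MA = 4163 / 46.541 = 89.447 N.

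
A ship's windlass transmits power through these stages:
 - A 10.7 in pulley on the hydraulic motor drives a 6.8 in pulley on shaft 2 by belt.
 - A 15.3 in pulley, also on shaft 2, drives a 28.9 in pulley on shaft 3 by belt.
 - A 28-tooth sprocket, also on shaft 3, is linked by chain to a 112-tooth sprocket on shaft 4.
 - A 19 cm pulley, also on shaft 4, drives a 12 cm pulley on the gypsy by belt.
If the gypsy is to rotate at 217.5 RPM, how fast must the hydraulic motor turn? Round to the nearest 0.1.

Overall ratio R = 0.63551 × 1.8889 × 4 × 0.63158 = 3.0326.
Required input speed = output speed × R = 217.5 × 3.0326 = 659.6 RPM.

659.6 RPM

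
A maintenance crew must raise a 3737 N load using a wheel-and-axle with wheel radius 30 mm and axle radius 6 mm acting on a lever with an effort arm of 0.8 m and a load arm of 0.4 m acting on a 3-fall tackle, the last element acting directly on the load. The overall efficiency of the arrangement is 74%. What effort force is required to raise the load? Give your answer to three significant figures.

Wheel-and-axle MA = R/r = 30/6 = 5.
Lever MA = effort arm / load arm = 0.8/0.4 = 2.
Block-and-tackle MA = number of supporting rope parts = 3.
Combined ideal MA = 5 × 2 × 3 = 30.
Actual MA = 30 × 0.74 = 22.2.
Effort = load / actual MA = 3737 / 22.2 = 168.33 N.

168 N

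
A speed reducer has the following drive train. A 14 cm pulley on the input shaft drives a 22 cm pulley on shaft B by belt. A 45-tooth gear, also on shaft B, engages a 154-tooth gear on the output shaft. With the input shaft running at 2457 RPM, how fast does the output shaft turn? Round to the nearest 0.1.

456.9 RPM

Belt: ratio = 22/14 = 1.5714, so shaft B turns at 2457 / 1.5714 = 1563.5 RPM.
Gear mesh: ratio = 154/45 = 3.4222, so the output shaft turns at 1563.5 / 3.4222 = 456.88 RPM.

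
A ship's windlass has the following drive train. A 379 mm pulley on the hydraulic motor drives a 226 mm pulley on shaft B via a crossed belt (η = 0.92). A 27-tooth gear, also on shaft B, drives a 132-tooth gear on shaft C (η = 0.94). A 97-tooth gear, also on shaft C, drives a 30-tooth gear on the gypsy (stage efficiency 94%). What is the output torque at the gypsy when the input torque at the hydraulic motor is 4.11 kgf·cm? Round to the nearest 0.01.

3.01 kgf·cm

After the belt (226/379): 4.11 × 0.59631 × 0.92 = 2.2548 kgf·cm
After the gear mesh (132/27): 2.2548 × 4.8889 × 0.94 = 10.362 kgf·cm
After the gear mesh (30/97): 10.362 × 0.30928 × 0.94 = 3.0124 kgf·cm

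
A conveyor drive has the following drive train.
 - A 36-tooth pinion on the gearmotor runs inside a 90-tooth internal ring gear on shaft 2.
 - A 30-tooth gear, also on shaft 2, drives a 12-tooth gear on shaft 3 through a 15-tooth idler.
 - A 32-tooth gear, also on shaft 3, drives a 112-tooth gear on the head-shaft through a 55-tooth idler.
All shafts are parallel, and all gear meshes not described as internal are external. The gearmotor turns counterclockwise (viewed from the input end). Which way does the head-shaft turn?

the gearmotor → shaft 2: internal mesh, same direction → CCW.
shaft 2 → shaft 3: driver → idler → driven is 2 external meshes, 2 reversals → CCW.
shaft 3 → the head-shaft: driver → idler → driven is 2 external meshes, 2 reversals → CCW.
4 reversals in total — an even number — so the head-shaft turns the same way as the gearmotor.

counterclockwise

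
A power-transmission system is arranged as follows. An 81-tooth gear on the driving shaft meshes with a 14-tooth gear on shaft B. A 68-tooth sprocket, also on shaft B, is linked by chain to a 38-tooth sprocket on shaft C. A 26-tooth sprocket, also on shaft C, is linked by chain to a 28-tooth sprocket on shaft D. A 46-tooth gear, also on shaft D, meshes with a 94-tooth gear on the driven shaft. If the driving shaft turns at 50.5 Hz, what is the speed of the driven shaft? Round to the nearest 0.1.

237.6 Hz

the driving shaft → shaft B (gear mesh, 14/81): 50.5 ÷ 0.17284 = 292.18 Hz
shaft B → shaft C (chain, 38/68): 292.18 ÷ 0.55882 = 522.85 Hz
shaft C → shaft D (chain, 28/26): 522.85 ÷ 1.0769 = 485.5 Hz
shaft D → the driven shaft (gear mesh, 94/46): 485.5 ÷ 2.0435 = 237.58 Hz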